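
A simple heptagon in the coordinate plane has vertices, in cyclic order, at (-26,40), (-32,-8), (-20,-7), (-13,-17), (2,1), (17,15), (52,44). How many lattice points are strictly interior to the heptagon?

2507

Using the shoelace formula, 2A = |[(-26)·(-8) − (-32)·40] + [(-32)·(-7) − (-20)·(-8)] + [(-20)·(-17) − (-13)·(-7)] + [(-13)·1 − 2·(-17)] + [2·15 − 17·1] + [17·44 − 52·15] + [52·40 − (-26)·44]| = 5027, so the area is 2513.5.
Summing gcd(|Δx|,|Δy|) over the edges gives the boundary count: gcd(6,48) + gcd(12,1) + gcd(7,10) + gcd(15,18) + gcd(15,14) + gcd(35,29) + gcd(78,4) = 6+1+1+3+1+1+2 = 15.
Pick's theorem gives I = A − B/2 + 1 = 2513.5 − 15/2 + 1 = 2507.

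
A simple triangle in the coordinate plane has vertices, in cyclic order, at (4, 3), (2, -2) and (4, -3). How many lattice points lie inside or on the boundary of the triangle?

11

By the shoelace formula, twice the signed area is |(4·(-2) − 2·3) + (2·(-3) − 4·(-2)) + (4·3 − 4·(-3))| = 12, so the area is 6.
Along each edge there are gcd(|Δx|,|Δy|)+1 lattice points, so counting each shared vertex once the boundary has gcd(2,5) + gcd(2,1) + gcd(0,6) = 1+1+6 = 8.
Pick's theorem gives I = A − B/2 + 1 = 6 − 8/2 + 1 = 3, so the closed region contains I + B = 3 + 8 = 11 lattice points.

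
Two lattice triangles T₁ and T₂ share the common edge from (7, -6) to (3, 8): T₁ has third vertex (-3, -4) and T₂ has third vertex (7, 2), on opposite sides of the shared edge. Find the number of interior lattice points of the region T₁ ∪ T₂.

The union is the simple quadrilateral with vertices (7, -6), (-3, -4), (3, 8), (7, 2) in order.
The shoelace formula gives twice the area as |[7·(-4) − (-3)·(-6)] + [(-3)·8 − 3·(-4)] + [3·2 − 7·8] + [7·(-6) − 7·2]| = 164, so the area is 82.
Along each edge there are gcd(|Δx|,|Δy|)+1 lattice points, so counting each shared vertex once the boundary has gcd(10,2) + gcd(6,12) + gcd(4,6) + gcd(0,8) = 2+6+2+8 = 18.
By Pick's theorem I = A − B/2 + 1 = 82 − 18/2 + 1 = 74.

74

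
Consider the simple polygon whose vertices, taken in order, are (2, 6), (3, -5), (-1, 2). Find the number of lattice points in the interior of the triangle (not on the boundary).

The shoelace formula gives twice the area as |[2·(-5) − 3·6] + [3·2 − (-1)·(-5)] + [(-1)·6 − 2·2]| = 37, so the area is 18.5.
The number of boundary lattice points is Σ gcd(|Δx|,|Δy|) = gcd(1,11) + gcd(4,7) + gcd(3,4) = 1+1+1 = 3.
By Pick's theorem A = I + B/2 − 1, so I = 18.5 − 3/2 + 1 = 18.

18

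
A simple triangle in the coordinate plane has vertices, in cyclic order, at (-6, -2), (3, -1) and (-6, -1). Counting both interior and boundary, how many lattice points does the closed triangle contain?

11

The shoelace formula gives twice the area as |((-6)·(-1) − 3·(-2)) + (3·(-1) − (-6)·(-1)) + ((-6)·(-2) − (-6)·(-1))| = 9, so the area is 9/2.
Summing gcd(|Δx|,|Δy|) over the edges gives the boundary count: gcd(9,1) + gcd(9,0) + gcd(0,1) = 1+9+1 = 11.
Pick's theorem gives I = A − B/2 + 1 = 9/2 − 11/2 + 1 = 0, so the closed region contains I + B = 0 + 11 = 11 lattice points.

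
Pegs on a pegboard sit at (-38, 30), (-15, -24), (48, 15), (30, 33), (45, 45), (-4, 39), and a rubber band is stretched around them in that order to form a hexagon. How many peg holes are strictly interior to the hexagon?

Using the shoelace formula, 2A = |[(-38)·(-24) − (-15)·30] + [(-15)·15 − 48·(-24)] + [48·33 − 30·15] + [30·45 − 45·33] + [45·39 − (-4)·45] + [(-4)·30 − (-38)·39]| = 6585, so the area is 6585/2.
Summing gcd(|Δx|,|Δy|) over the edges gives the boundary count: gcd(23,54) + gcd(63,39) + gcd(18,18) + gcd(15,12) + gcd(49,6) + gcd(34,9) = 1+3+18+3+1+1 = 27.
Pick's theorem gives I = A − B/2 + 1 = 6585/2 − 27/2 + 1 = 3280.

3280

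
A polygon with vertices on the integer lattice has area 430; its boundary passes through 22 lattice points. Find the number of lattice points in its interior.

420

Pick's theorem A = I + B/2 − 1 rearranges to I = A − B/2 + 1 = 430 − 22/2 + 1 = 420.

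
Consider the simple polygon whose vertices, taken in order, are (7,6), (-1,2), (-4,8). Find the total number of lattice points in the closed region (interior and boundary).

By the shoelace formula, twice the signed area is |[7·2 − (-1)·6] + [(-1)·8 − (-4)·2] + [(-4)·6 − 7·8]| = 60, so the area is 30.
Along each edge there are gcd(|Δx|,|Δy|)+1 lattice points, so counting each shared vertex once the boundary has gcd(8,4) + gcd(3,6) + gcd(11,2) = 4+3+1 = 8.
Pick's theorem gives I = A − B/2 + 1 = 30 − 8/2 + 1 = 27, so the closed region contains I + B = 27 + 8 = 35 lattice points.

35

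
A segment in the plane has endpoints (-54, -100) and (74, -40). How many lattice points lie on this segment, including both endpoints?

The number of lattice points on a segment between lattice points is gcd(|Δx|,|Δy|) + 1 = gcd(128,60) + 1 = 4 + 1 = 5.

5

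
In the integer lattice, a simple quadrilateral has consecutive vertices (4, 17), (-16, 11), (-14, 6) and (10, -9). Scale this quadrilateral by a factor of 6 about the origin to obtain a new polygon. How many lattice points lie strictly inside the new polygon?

By the shoelace formula, twice the signed area is |(4·11 − (-16)·17) + ((-16)·6 − (-14)·11) + ((-14)·(-9) − 10·6) + (10·17 − 4·(-9))| = 646, so the area is 323.
Summing gcd(|Δx|,|Δy|) over the edges gives the boundary count: gcd(20,6) + gcd(2,5) + gcd(24,15) + gcd(6,26) = 2+1+3+2 = 8.
Scaling by 6 multiplies the area by 6² = 36 (so the new area is 11628) and multiplies the boundary lattice-point count by 6, giving 48.
By Pick's theorem, the interior count of the dilated polygon is 11628 − 48/2 + 1 = 11605.

11605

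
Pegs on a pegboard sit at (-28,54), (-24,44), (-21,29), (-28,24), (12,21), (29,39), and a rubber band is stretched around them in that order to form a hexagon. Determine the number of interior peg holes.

By the shoelace formula, twice the signed area is |[(-28)·44 − (-24)·54] + [(-24)·29 − (-21)·44] + [(-21)·24 − (-28)·29] + [(-28)·21 − 12·24] + [12·39 − 29·21] + [29·54 − (-28)·39]| = 2241, so the area is 1120.5.
Along each edge there are gcd(|Δx|,|Δy|)+1 lattice points, so counting each shared vertex once the boundary has gcd(4,10) + gcd(3,15) + gcd(7,5) + gcd(40,3) + gcd(17,18) + gcd(57,15) = 2+3+1+1+1+3 = 11.
Pick's theorem gives I = A − B/2 + 1 = 1120.5 − 11/2 + 1 = 1116.

1116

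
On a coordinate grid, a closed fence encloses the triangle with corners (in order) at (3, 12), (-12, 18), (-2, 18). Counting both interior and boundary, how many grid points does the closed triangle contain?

Using the shoelace formula, 2A = |(3·18 − (-12)·12) + ((-12)·18 − (-2)·18) + ((-2)·12 − 3·18)| = 60, so the area is 30.
Summing gcd(|Δx|,|Δy|) over the edges gives the boundary count: gcd(15,6) + gcd(10,0) + gcd(5,6) = 3+10+1 = 14.
Pick's theorem gives I = A − B/2 + 1 = 30 − 14/2 + 1 = 24, so the closed region contains I + B = 24 + 14 = 38 lattice points.

38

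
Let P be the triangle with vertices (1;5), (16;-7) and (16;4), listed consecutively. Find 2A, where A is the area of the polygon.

165

The shoelace formula gives twice the area as |[1·(-7) − 16·5] + [16·4 − 16·(-7)] + [16·5 − 1·4]| = 165, so the area is 165/2.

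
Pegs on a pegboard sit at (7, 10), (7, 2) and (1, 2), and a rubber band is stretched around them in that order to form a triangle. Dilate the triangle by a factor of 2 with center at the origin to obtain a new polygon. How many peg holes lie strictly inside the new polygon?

Using the shoelace formula, 2A = |(7·2 − 7·10) + (7·2 − 1·2) + (1·10 − 7·2)| = 48, so the area is 24.
Along each edge there are gcd(|Δx|,|Δy|)+1 lattice points, so counting each shared vertex once the boundary has gcd(0,8) + gcd(6,0) + gcd(6,8) = 8+6+2 = 16.
Scaling by 2 multiplies the area by 2² = 4 (so the new area is 96) and multiplies the boundary lattice-point count by 2, giving 32.
By Pick's theorem, the interior count of the dilated polygon is 96 − 32/2 + 1 = 81.

81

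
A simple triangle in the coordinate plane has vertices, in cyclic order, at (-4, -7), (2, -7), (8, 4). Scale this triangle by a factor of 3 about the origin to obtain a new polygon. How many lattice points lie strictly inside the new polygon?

The shoelace formula gives twice the area as |[(-4)·(-7) − 2·(-7)] + [2·4 − 8·(-7)] + [8·(-7) − (-4)·4]| = 66, so the area is 33.
The number of boundary lattice points is Σ gcd(|Δx|,|Δy|) = gcd(6,0) + gcd(6,11) + gcd(12,11) = 6+1+1 = 8.
Scaling by 3 multiplies the area by 3² = 9 (so the new area is 297) and multiplies the boundary lattice-point count by 3, giving 24.
By Pick's theorem, the interior count of the dilated polygon is 297 − 24/2 + 1 = 286.

286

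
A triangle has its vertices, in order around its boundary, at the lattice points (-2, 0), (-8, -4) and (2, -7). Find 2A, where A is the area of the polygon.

58

The shoelace formula gives twice the area as |[(-2)·(-4) − (-8)·0] + [(-8)·(-7) − 2·(-4)] + [2·0 − (-2)·(-7)]| = 58, so the area is 29.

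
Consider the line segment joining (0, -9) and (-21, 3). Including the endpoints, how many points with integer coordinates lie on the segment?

The number of lattice points on a segment between lattice points is gcd(|Δx|,|Δy|) + 1 = gcd(21,12) + 1 = 3 + 1 = 4.

4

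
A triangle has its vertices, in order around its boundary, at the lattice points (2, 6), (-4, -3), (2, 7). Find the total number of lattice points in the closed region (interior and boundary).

7

Using the shoelace formula, 2A = |(2·(-3) − (-4)·6) + ((-4)·7 − 2·(-3)) + (2·6 − 2·7)| = 6, so the area is 3.
Along each edge there are gcd(|Δx|,|Δy|)+1 lattice points, so counting each shared vertex once the boundary has gcd(6,9) + gcd(6,10) + gcd(0,1) = 3+2+1 = 6.
Pick's theorem gives I = A − B/2 + 1 = 3 − 6/2 + 1 = 1, so the closed region contains I + B = 1 + 6 = 7 lattice points.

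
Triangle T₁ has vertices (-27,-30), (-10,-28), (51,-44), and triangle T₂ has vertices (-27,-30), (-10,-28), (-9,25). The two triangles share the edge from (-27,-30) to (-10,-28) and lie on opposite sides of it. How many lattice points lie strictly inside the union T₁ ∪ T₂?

The union is the simple quadrilateral with vertices (-27,-30), (51,-44), (-10,-28), (-9,25) in order.
Using the shoelace formula, 2A = |[(-27)·(-44) − 51·(-30)] + [51·(-28) − (-10)·(-44)] + [(-10)·25 − (-9)·(-28)] + [(-9)·(-30) − (-27)·25]| = 1293, so the area is 1293/2.
The number of boundary lattice points is Σ gcd(|Δx|,|Δy|) = gcd(78,14) + gcd(61,16) + gcd(1,53) + gcd(18,55) = 2+1+1+1 = 5.
By Pick's theorem I = A − B/2 + 1 = 1293/2 − 5/2 + 1 = 645.

645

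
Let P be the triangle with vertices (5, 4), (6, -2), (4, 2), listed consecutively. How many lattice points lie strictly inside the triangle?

The shoelace formula gives twice the area as |[5·(-2) − 6·4] + [6·2 − 4·(-2)] + [4·4 − 5·2]| = 8, so the area is 4.
Summing gcd(|Δx|,|Δy|) over the edges gives the boundary count: gcd(1,6) + gcd(2,4) + gcd(1,2) = 1+2+1 = 4.
Pick's theorem gives I = A − B/2 + 1 = 4 − 4/2 + 1 = 3.

3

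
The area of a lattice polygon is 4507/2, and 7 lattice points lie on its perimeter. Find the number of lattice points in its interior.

2251

Pick's theorem A = I + B/2 − 1 rearranges to I = A − B/2 + 1 = 4507/2 − 7/2 + 1 = 2251.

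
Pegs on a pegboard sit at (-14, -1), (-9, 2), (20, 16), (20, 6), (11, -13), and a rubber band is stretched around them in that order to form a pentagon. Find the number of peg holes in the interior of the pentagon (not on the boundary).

464

Using the shoelace formula, 2A = |((-14)·2 − (-9)·(-1)) + ((-9)·16 − 20·2) + (20·6 − 20·16) + (20·(-13) − 11·6) + (11·(-1) − (-14)·(-13))| = 940, so the area is 470.
Along each edge there are gcd(|Δx|,|Δy|)+1 lattice points, so counting each shared vertex once the boundary has gcd(5,3) + gcd(29,14) + gcd(0,10) + gcd(9,19) + gcd(25,12) = 1+1+10+1+1 = 14.
By Pick's theorem A = I + B/2 − 1, so I = 470 − 14/2 + 1 = 464.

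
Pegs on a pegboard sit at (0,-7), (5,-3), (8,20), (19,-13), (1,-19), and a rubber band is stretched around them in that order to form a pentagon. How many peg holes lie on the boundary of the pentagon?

Summing gcd(|Δx|,|Δy|) over the edges gives the boundary count: gcd(5,4) + gcd(3,23) + gcd(11,33) + gcd(18,6) + gcd(1,12) = 1+1+11+6+1 = 20.

20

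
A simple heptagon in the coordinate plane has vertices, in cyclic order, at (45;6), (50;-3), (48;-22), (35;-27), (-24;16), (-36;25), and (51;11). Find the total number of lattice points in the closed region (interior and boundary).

The shoelace formula gives twice the area as |[45·(-3) − 50·6] + [50·(-22) − 48·(-3)] + [48·(-27) − 35·(-22)] + [35·16 − (-24)·(-27)] + [(-24)·25 − (-36)·16] + [(-36)·11 − 51·25] + [51·6 − 45·11]| = 3889, so the area is 1944.5.
Summing gcd(|Δx|,|Δy|) over the edges gives the boundary count: gcd(5,9) + gcd(2,19) + gcd(13,5) + gcd(59,43) + gcd(12,9) + gcd(87,14) + gcd(6,5) = 1+1+1+1+3+1+1 = 9.
Pick's theorem gives I = A − B/2 + 1 = 1944.5 − 9/2 + 1 = 1941, so the closed region contains I + B = 1941 + 9 = 1950 lattice points.

1950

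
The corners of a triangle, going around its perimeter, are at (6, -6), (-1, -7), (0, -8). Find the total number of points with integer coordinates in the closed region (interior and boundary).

7

The shoelace formula gives twice the area as |[6·(-7) − (-1)·(-6)] + [(-1)·(-8) − 0·(-7)] + [0·(-6) − 6·(-8)]| = 8, so the area is 4.
The number of boundary lattice points is Σ gcd(|Δx|,|Δy|) = gcd(7,1) + gcd(1,1) + gcd(6,2) = 1+1+2 = 4.
Pick's theorem gives I = A − B/2 + 1 = 4 − 4/2 + 1 = 3, so the closed region contains I + B = 3 + 4 = 7 lattice points.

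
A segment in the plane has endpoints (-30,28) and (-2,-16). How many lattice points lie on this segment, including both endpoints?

The number of lattice points on a segment between lattice points is gcd(|Δx|,|Δy|) + 1 = gcd(28,44) + 1 = 4 + 1 = 5.

5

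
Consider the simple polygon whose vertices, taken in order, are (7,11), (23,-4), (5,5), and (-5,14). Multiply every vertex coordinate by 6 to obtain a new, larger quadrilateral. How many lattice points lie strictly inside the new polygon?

3631

The shoelace formula gives twice the area as |[7·(-4) − 23·11] + [23·5 − 5·(-4)] + [5·14 − (-5)·5] + [(-5)·11 − 7·14]| = 204, so the area is 102.
The number of boundary lattice points is Σ gcd(|Δx|,|Δy|) = gcd(16,15) + gcd(18,9) + gcd(10,9) + gcd(12,3) = 1+9+1+3 = 14.
Scaling by 6 multiplies the area by 6² = 36 (so the new area is 3672) and multiplies the boundary lattice-point count by 6, giving 84.
By Pick's theorem, the interior count of the dilated polygon is 3672 − 84/2 + 1 = 3631.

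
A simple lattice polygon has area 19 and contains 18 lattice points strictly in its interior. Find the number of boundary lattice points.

4

Pick's theorem gives A = I + B/2 − 1, so B = 2(A − I + 1) = 2(19 − 18 + 1) = 4.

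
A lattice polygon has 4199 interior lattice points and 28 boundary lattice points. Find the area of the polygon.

By Pick's theorem, A = I + B/2 − 1 = 4199 + 28/2 − 1 = 4212.

4212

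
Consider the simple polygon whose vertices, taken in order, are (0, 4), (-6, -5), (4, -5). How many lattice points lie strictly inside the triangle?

By the shoelace formula, twice the signed area is |(0·(-5) − (-6)·4) + ((-6)·(-5) − 4·(-5)) + (4·4 − 0·(-5))| = 90, so the area is 45.
Along each edge there are gcd(|Δx|,|Δy|)+1 lattice points, so counting each shared vertex once the boundary has gcd(6,9) + gcd(10,0) + gcd(4,9) = 3+10+1 = 14.
Pick's theorem gives I = A − B/2 + 1 = 45 − 14/2 + 1 = 39.

39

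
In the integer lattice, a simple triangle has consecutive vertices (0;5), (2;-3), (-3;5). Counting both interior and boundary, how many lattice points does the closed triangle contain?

16

The shoelace formula gives twice the area as |[0·(-3) − 2·5] + [2·5 − (-3)·(-3)] + [(-3)·5 − 0·5]| = 24, so the area is 12.
Summing gcd(|Δx|,|Δy|) over the edges gives the boundary count: gcd(2,8) + gcd(5,8) + gcd(3,0) = 2+1+3 = 6.
Pick's theorem gives I = A − B/2 + 1 = 12 − 6/2 + 1 = 10, so the closed region contains I + B = 10 + 6 = 16 lattice points.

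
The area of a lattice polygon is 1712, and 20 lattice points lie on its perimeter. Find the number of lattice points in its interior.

1703

From Pick's theorem, I = A − B/2 + 1 = 1712 − 20/2 + 1 = 1703.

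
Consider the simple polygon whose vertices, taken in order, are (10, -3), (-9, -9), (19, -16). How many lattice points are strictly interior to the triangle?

By the shoelace formula, twice the signed area is |(10·(-9) − (-9)·(-3)) + ((-9)·(-16) − 19·(-9)) + (19·(-3) − 10·(-16))| = 301, so the area is 150.5.
The number of boundary lattice points is Σ gcd(|Δx|,|Δy|) = gcd(19,6) + gcd(28,7) + gcd(9,13) = 1+7+1 = 9.
By Pick's theorem A = I + B/2 − 1, so I = 150.5 − 9/2 + 1 = 147.

147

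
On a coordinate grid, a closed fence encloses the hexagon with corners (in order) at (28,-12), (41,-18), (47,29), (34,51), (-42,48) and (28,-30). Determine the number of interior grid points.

The shoelace formula gives twice the area as |(28·(-18) − 41·(-12)) + (41·29 − 47·(-18)) + (47·51 − 34·29) + (34·48 − (-42)·51) + ((-42)·(-30) − 28·48) + (28·(-12) − 28·(-30))| = 7628, so the area is 3814.
The number of boundary lattice points is Σ gcd(|Δx|,|Δy|) = gcd(13,6) + gcd(6,47) + gcd(13,22) + gcd(76,3) + gcd(70,78) + gcd(0,18) = 1+1+1+1+2+18 = 24.
By Pick's theorem A = I + B/2 − 1, so I = 3814 − 24/2 + 1 = 3803.

3803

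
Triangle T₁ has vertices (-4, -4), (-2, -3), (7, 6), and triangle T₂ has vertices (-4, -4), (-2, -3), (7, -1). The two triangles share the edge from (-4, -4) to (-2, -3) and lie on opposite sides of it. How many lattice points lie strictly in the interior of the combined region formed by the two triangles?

2

The union is the simple quadrilateral with vertices (-4, -4), (7, 6), (-2, -3), (7, -1) in order.
The shoelace formula gives twice the area as |[(-4)·6 − 7·(-4)] + [7·(-3) − (-2)·6] + [(-2)·(-1) − 7·(-3)] + [7·(-4) − (-4)·(-1)]| = 14, so the area is 7.
The number of boundary lattice points is Σ gcd(|Δx|,|Δy|) = gcd(11,10) + gcd(9,9) + gcd(9,2) + gcd(11,3) = 1+9+1+1 = 12.
By Pick's theorem I = A − B/2 + 1 = 7 − 12/2 + 1 = 2.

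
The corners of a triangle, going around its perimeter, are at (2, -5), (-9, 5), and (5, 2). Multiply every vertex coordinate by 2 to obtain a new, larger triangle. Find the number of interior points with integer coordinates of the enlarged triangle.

By the shoelace formula, twice the signed area is |[2·5 − (-9)·(-5)] + [(-9)·2 − 5·5] + [5·(-5) − 2·2]| = 107, so the area is 107/2.
The number of boundary lattice points is Σ gcd(|Δx|,|Δy|) = gcd(11,10) + gcd(14,3) + gcd(3,7) = 1+1+1 = 3.
Scaling by 2 multiplies the area by 2² = 4 (so the new area is 214) and multiplies the boundary lattice-point count by 2, giving 6.
By Pick's theorem, the interior count of the dilated polygon is 214 − 6/2 + 1 = 212.

212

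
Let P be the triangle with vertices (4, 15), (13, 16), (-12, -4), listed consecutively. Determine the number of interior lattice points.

75

Using the shoelace formula, 2A = |(4·16 − 13·15) + (13·(-4) − (-12)·16) + ((-12)·15 − 4·(-4))| = 155, so the area is 77.5.
Summing gcd(|Δx|,|Δy|) over the edges gives the boundary count: gcd(9,1) + gcd(25,20) + gcd(16,19) = 1+5+1 = 7.
Pick's theorem gives I = A − B/2 + 1 = 77.5 − 7/2 + 1 = 75.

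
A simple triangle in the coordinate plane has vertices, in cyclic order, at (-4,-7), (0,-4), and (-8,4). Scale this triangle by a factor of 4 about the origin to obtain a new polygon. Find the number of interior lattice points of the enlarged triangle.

By the shoelace formula, twice the signed area is |((-4)·(-4) − 0·(-7)) + (0·4 − (-8)·(-4)) + ((-8)·(-7) − (-4)·4)| = 56, so the area is 28.
The number of boundary lattice points is Σ gcd(|Δx|,|Δy|) = gcd(4,3) + gcd(8,8) + gcd(4,11) = 1+8+1 = 10.
Scaling by 4 multiplies the area by 4² = 16 (so the new area is 448) and multiplies the boundary lattice-point count by 4, giving 40.
By Pick's theorem, the interior count of the dilated polygon is 448 − 40/2 + 1 = 429.

429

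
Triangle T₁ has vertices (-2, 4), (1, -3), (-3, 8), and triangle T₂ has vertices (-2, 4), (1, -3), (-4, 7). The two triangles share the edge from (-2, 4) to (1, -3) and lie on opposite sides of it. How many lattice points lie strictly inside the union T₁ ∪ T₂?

2

The union is the simple quadrilateral with vertices (-2, 4), (-3, 8), (1, -3), (-4, 7) in order.
Using the shoelace formula, 2A = |((-2)·8 − (-3)·4) + ((-3)·(-3) − 1·8) + (1·7 − (-4)·(-3)) + ((-4)·4 − (-2)·7)| = 10, so the area is 5.
The number of boundary lattice points is Σ gcd(|Δx|,|Δy|) = gcd(1,4) + gcd(4,11) + gcd(5,10) + gcd(2,3) = 1+1+5+1 = 8.
By Pick's theorem I = A − B/2 + 1 = 5 − 8/2 + 1 = 2.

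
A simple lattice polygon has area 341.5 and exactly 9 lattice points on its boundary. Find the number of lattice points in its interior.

Pick's theorem A = I + B/2 − 1 rearranges to I = A − B/2 + 1 = 341.5 − 9/2 + 1 = 338.

338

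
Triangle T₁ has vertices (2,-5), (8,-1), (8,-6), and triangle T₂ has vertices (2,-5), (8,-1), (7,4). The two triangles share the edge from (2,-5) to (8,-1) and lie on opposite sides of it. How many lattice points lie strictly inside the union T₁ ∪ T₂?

29

The union is the simple quadrilateral with vertices (2,-5), (8,-6), (8,-1), (7,4) in order.
Using the shoelace formula, 2A = |[2·(-6) − 8·(-5)] + [8·(-1) − 8·(-6)] + [8·4 − 7·(-1)] + [7·(-5) − 2·4]| = 64, so the area is 32.
The number of boundary lattice points is Σ gcd(|Δx|,|Δy|) = gcd(6,1) + gcd(0,5) + gcd(1,5) + gcd(5,9) = 1+5+1+1 = 8.
By Pick's theorem I = A − B/2 + 1 = 32 − 8/2 + 1 = 29.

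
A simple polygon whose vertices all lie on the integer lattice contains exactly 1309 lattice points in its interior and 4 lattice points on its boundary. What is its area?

By Pick's theorem, A = I + B/2 − 1 = 1309 + 4/2 − 1 = 1310.

1310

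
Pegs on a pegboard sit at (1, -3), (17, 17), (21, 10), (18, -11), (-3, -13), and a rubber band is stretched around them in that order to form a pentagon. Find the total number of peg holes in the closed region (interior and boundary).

The shoelace formula gives twice the area as |[1·17 − 17·(-3)] + [17·10 − 21·17] + [21·(-11) − 18·10] + [18·(-13) − (-3)·(-11)] + [(-3)·(-3) − 1·(-13)]| = 775, so the area is 387.5.
The number of boundary lattice points is Σ gcd(|Δx|,|Δy|) = gcd(16,20) + gcd(4,7) + gcd(3,21) + gcd(21,2) + gcd(4,10) = 4+1+3+1+2 = 11.
Pick's theorem gives I = A − B/2 + 1 = 387.5 − 11/2 + 1 = 383, so the closed region contains I + B = 383 + 11 = 394 lattice points.

394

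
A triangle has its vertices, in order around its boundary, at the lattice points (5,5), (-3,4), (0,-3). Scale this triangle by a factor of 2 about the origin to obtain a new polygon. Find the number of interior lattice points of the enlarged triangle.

116

By the shoelace formula, twice the signed area is |[5·4 − (-3)·5] + [(-3)·(-3) − 0·4] + [0·5 − 5·(-3)]| = 59, so the area is 59/2.
The number of boundary lattice points is Σ gcd(|Δx|,|Δy|) = gcd(8,1) + gcd(3,7) + gcd(5,8) = 1+1+1 = 3.
Scaling by 2 multiplies the area by 2² = 4 (so the new area is 118) and multiplies the boundary lattice-point count by 2, giving 6.
By Pick's theorem, the interior count of the dilated polygon is 118 − 6/2 + 1 = 116.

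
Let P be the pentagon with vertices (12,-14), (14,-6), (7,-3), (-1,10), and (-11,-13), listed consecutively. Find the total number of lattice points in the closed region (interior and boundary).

By the shoelace formula, twice the signed area is |[12·(-6) − 14·(-14)] + [14·(-3) − 7·(-6)] + [7·10 − (-1)·(-3)] + [(-1)·(-13) − (-11)·10] + [(-11)·(-14) − 12·(-13)]| = 624, so the area is 312.
The number of boundary lattice points is Σ gcd(|Δx|,|Δy|) = gcd(2,8) + gcd(7,3) + gcd(8,13) + gcd(10,23) + gcd(23,1) = 2+1+1+1+1 = 6.
Pick's theorem gives I = A − B/2 + 1 = 312 − 6/2 + 1 = 310, so the closed region contains I + B = 310 + 6 = 316 lattice points.

316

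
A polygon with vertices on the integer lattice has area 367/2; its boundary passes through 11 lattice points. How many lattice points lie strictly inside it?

Pick's theorem A = I + B/2 − 1 rearranges to I = A − B/2 + 1 = 367/2 − 11/2 + 1 = 179.

179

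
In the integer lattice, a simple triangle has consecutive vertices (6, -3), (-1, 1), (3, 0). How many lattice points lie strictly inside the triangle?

By the shoelace formula, twice the signed area is |[6·1 − (-1)·(-3)] + [(-1)·0 − 3·1] + [3·(-3) − 6·0]| = 9, so the area is 9/2.
Along each edge there are gcd(|Δx|,|Δy|)+1 lattice points, so counting each shared vertex once the boundary has gcd(7,4) + gcd(4,1) + gcd(3,3) = 1+1+3 = 5.
Pick's theorem gives I = A − B/2 + 1 = 9/2 − 5/2 + 1 = 3.

3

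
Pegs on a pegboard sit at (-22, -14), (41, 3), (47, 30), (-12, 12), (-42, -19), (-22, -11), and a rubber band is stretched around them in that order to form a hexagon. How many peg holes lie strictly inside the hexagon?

Using the shoelace formula, 2A = |[(-22)·3 − 41·(-14)] + [41·30 − 47·3] + [47·12 − (-12)·30] + [(-12)·(-19) − (-42)·12] + [(-42)·(-11) − (-22)·(-19)] + [(-22)·(-14) − (-22)·(-11)]| = 3363, so the area is 1681.5.
The number of boundary lattice points is Σ gcd(|Δx|,|Δy|) = gcd(63,17) + gcd(6,27) + gcd(59,18) + gcd(30,31) + gcd(20,8) + gcd(0,3) = 1+3+1+1+4+3 = 13.
Pick's theorem gives I = A − B/2 + 1 = 1681.5 − 13/2 + 1 = 1676.

1676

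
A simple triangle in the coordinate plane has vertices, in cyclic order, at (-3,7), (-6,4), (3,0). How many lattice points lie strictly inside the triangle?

By the shoelace formula, twice the signed area is |((-3)·4 − (-6)·7) + ((-6)·0 − 3·4) + (3·7 − (-3)·0)| = 39, so the area is 19.5.
Along each edge there are gcd(|Δx|,|Δy|)+1 lattice points, so counting each shared vertex once the boundary has gcd(3,3) + gcd(9,4) + gcd(6,7) = 3+1+1 = 5.
Pick's theorem gives I = A − B/2 + 1 = 19.5 − 5/2 + 1 = 18.

18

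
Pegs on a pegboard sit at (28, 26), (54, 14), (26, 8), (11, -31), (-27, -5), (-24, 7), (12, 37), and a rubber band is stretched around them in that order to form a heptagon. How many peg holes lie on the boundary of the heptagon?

The number of boundary lattice points is Σ gcd(|Δx|,|Δy|) = gcd(26,12) + gcd(28,6) + gcd(15,39) + gcd(38,26) + gcd(3,12) + gcd(36,30) + gcd(16,11) = 2+2+3+2+3+6+1 = 19.

19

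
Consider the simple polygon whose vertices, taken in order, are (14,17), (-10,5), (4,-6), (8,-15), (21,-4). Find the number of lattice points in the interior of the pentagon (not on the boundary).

472

Using the shoelace formula, 2A = |[14·5 − (-10)·17] + [(-10)·(-6) − 4·5] + [4·(-15) − 8·(-6)] + [8·(-4) − 21·(-15)] + [21·17 − 14·(-4)]| = 964, so the area is 482.
The number of boundary lattice points is Σ gcd(|Δx|,|Δy|) = gcd(24,12) + gcd(14,11) + gcd(4,9) + gcd(13,11) + gcd(7,21) = 12+1+1+1+7 = 22.
Pick's theorem gives I = A − B/2 + 1 = 482 − 22/2 + 1 = 472.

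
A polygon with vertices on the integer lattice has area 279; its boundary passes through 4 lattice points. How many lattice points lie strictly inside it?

278

Pick's theorem A = I + B/2 − 1 rearranges to I = A − B/2 + 1 = 279 − 4/2 + 1 = 278.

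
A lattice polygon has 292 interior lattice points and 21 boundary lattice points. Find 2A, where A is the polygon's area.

603

By Pick's theorem, A = I + B/2 − 1 = 292 + 21/2 − 1 = 603/2.
Hence 2A = 603.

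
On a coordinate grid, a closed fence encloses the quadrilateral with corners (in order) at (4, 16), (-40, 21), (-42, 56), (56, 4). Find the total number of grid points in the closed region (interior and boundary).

Using the shoelace formula, 2A = |(4·21 − (-40)·16) + ((-40)·56 − (-42)·21) + ((-42)·4 − 56·56) + (56·16 − 4·4)| = 3058, so the area is 1529.
Along each edge there are gcd(|Δx|,|Δy|)+1 lattice points, so counting each shared vertex once the boundary has gcd(44,5) + gcd(2,35) + gcd(98,52) + gcd(52,12) = 1+1+2+4 = 8.
Pick's theorem gives I = A − B/2 + 1 = 1529 − 8/2 + 1 = 1526, so the closed region contains I + B = 1526 + 8 = 1534 lattice points.

1534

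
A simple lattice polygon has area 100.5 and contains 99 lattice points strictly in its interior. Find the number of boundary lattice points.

5

Pick's theorem gives A = I + B/2 − 1, so B = 2(A − I + 1) = 2(100.5 − 99 + 1) = 5.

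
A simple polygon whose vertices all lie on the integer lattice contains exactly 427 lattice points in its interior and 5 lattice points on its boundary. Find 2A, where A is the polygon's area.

By Pick's theorem, A = I + B/2 − 1 = 427 + 5/2 − 1 = 857/2.
Hence 2A = 857.

857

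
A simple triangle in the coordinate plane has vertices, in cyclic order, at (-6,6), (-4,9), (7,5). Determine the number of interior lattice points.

By the shoelace formula, twice the signed area is |[(-6)·9 − (-4)·6] + [(-4)·5 − 7·9] + [7·6 − (-6)·5]| = 41, so the area is 41/2.
The number of boundary lattice points is Σ gcd(|Δx|,|Δy|) = gcd(2,3) + gcd(11,4) + gcd(13,1) = 1+1+1 = 3.
Pick's theorem gives I = A − B/2 + 1 = 41/2 − 3/2 + 1 = 20.

20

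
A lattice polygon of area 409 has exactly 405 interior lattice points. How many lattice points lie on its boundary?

Pick's theorem gives A = I + B/2 − 1, so B = 2(A − I + 1) = 2(409 − 405 + 1) = 10.

10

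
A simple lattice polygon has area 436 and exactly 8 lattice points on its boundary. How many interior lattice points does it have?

From Pick's theorem, I = A − B/2 + 1 = 436 − 8/2 + 1 = 433.

433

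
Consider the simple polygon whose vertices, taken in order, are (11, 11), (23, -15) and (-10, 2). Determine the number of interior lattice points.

The shoelace formula gives twice the area as |(11·(-15) − 23·11) + (23·2 − (-10)·(-15)) + ((-10)·11 − 11·2)| = 654, so the area is 327.
The number of boundary lattice points is Σ gcd(|Δx|,|Δy|) = gcd(12,26) + gcd(33,17) + gcd(21,9) = 2+1+3 = 6.
By Pick's theorem A = I + B/2 − 1, so I = 327 − 6/2 + 1 = 325.

325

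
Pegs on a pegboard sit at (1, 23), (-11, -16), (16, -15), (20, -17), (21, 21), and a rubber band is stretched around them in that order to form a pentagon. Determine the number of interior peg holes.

By the shoelace formula, twice the signed area is |(1·(-16) − (-11)·23) + ((-11)·(-15) − 16·(-16)) + (16·(-17) − 20·(-15)) + (20·21 − 21·(-17)) + (21·23 − 1·21)| = 1925, so the area is 962.5.
The number of boundary lattice points is Σ gcd(|Δx|,|Δy|) = gcd(12,39) + gcd(27,1) + gcd(4,2) + gcd(1,38) + gcd(20,2) = 3+1+2+1+2 = 9.
By Pick's theorem A = I + B/2 − 1, so I = 962.5 − 9/2 + 1 = 959.

959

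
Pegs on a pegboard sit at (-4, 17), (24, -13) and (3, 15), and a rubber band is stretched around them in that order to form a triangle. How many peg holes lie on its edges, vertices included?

Along each edge there are gcd(|Δx|,|Δy|)+1 lattice points, so counting each shared vertex once the boundary has gcd(28,30) + gcd(21,28) + gcd(7,2) = 2+7+1 = 10.

10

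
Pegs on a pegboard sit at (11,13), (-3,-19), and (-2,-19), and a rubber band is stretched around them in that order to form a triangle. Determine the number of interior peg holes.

15

The shoelace formula gives twice the area as |(11·(-19) − (-3)·13) + ((-3)·(-19) − (-2)·(-19)) + ((-2)·13 − 11·(-19))| = 32, so the area is 16.
Along each edge there are gcd(|Δx|,|Δy|)+1 lattice points, so counting each shared vertex once the boundary has gcd(14,32) + gcd(1,0) + gcd(13,32) = 2+1+1 = 4.
Pick's theorem gives I = A − B/2 + 1 = 16 − 4/2 + 1 = 15.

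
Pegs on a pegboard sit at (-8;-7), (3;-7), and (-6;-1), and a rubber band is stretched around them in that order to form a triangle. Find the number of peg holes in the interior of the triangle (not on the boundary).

The shoelace formula gives twice the area as |[(-8)·(-7) − 3·(-7)] + [3·(-1) − (-6)·(-7)] + [(-6)·(-7) − (-8)·(-1)]| = 66, so the area is 33.
Along each edge there are gcd(|Δx|,|Δy|)+1 lattice points, so counting each shared vertex once the boundary has gcd(11,0) + gcd(9,6) + gcd(2,6) = 11+3+2 = 16.
By Pick's theorem A = I + B/2 − 1, so I = 33 − 16/2 + 1 = 26.

26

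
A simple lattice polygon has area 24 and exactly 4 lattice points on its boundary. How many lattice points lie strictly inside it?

From Pick's theorem, I = A − B/2 + 1 = 24 − 4/2 + 1 = 23.

23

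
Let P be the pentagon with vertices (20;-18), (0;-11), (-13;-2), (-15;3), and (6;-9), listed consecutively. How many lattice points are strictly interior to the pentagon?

119

Using the shoelace formula, 2A = |[20·(-11) − 0·(-18)] + [0·(-2) − (-13)·(-11)] + [(-13)·3 − (-15)·(-2)] + [(-15)·(-9) − 6·3] + [6·(-18) − 20·(-9)]| = 243, so the area is 243/2.
Along each edge there are gcd(|Δx|,|Δy|)+1 lattice points, so counting each shared vertex once the boundary has gcd(20,7) + gcd(13,9) + gcd(2,5) + gcd(21,12) + gcd(14,9) = 1+1+1+3+1 = 7.
By Pick's theorem A = I + B/2 − 1, so I = 243/2 − 7/2 + 1 = 119.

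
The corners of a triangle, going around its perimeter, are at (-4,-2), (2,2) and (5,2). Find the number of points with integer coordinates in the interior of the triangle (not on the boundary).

4

By the shoelace formula, twice the signed area is |((-4)·2 − 2·(-2)) + (2·2 − 5·2) + (5·(-2) − (-4)·2)| = 12, so the area is 6.
Summing gcd(|Δx|,|Δy|) over the edges gives the boundary count: gcd(6,4) + gcd(3,0) + gcd(9,4) = 2+3+1 = 6.
Pick's theorem gives I = A − B/2 + 1 = 6 − 6/2 + 1 = 4.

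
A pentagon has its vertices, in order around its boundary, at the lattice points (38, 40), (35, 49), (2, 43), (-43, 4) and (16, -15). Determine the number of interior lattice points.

2749

By the shoelace formula, twice the signed area is |[38·49 − 35·40] + [35·43 − 2·49] + [2·4 − (-43)·43] + [(-43)·(-15) − 16·4] + [16·40 − 38·(-15)]| = 5517, so the area is 2758.5.
Along each edge there are gcd(|Δx|,|Δy|)+1 lattice points, so counting each shared vertex once the boundary has gcd(3,9) + gcd(33,6) + gcd(45,39) + gcd(59,19) + gcd(22,55) = 3+3+3+1+11 = 21.
By Pick's theorem A = I + B/2 − 1, so I = 2758.5 − 21/2 + 1 = 2749.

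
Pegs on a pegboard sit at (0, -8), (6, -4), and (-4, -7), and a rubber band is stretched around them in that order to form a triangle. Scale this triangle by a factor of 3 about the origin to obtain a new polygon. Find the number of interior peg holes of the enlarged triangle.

The shoelace formula gives twice the area as |[0·(-4) − 6·(-8)] + [6·(-7) − (-4)·(-4)] + [(-4)·(-8) − 0·(-7)]| = 22, so the area is 11.
Along each edge there are gcd(|Δx|,|Δy|)+1 lattice points, so counting each shared vertex once the boundary has gcd(6,4) + gcd(10,3) + gcd(4,1) = 2+1+1 = 4.
Scaling by 3 multiplies the area by 3² = 9 (so the new area is 99) and multiplies the boundary lattice-point count by 3, giving 12.
By Pick's theorem, the interior count of the dilated polygon is 99 − 12/2 + 1 = 94.

94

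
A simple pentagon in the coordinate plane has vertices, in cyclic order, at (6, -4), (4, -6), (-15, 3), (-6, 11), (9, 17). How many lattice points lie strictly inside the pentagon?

288

Using the shoelace formula, 2A = |[6·(-6) − 4·(-4)] + [4·3 − (-15)·(-6)] + [(-15)·11 − (-6)·3] + [(-6)·17 − 9·11] + [9·(-4) − 6·17]| = 584, so the area is 292.
Summing gcd(|Δx|,|Δy|) over the edges gives the boundary count: gcd(2,2) + gcd(19,9) + gcd(9,8) + gcd(15,6) + gcd(3,21) = 2+1+1+3+3 = 10.
By Pick's theorem A = I + B/2 − 1, so I = 292 − 10/2 + 1 = 288.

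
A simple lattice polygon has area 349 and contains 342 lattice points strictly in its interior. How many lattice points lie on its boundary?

Pick's theorem gives A = I + B/2 − 1, so B = 2(A − I + 1) = 2(349 − 342 + 1) = 16.

16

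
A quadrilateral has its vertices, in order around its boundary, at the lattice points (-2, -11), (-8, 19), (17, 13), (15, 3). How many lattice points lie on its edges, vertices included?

10

Summing gcd(|Δx|,|Δy|) over the edges gives the boundary count: gcd(6,30) + gcd(25,6) + gcd(2,10) + gcd(17,14) = 6+1+2+1 = 10.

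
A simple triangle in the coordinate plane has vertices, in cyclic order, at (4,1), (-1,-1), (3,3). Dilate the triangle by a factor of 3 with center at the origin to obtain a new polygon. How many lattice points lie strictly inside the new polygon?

Using the shoelace formula, 2A = |(4·(-1) − (-1)·1) + ((-1)·3 − 3·(-1)) + (3·1 − 4·3)| = 12, so the area is 6.
Along each edge there are gcd(|Δx|,|Δy|)+1 lattice points, so counting each shared vertex once the boundary has gcd(5,2) + gcd(4,4) + gcd(1,2) = 1+4+1 = 6.
Scaling by 3 multiplies the area by 3² = 9 (so the new area is 54) and multiplies the boundary lattice-point count by 3, giving 18.
By Pick's theorem, the interior count of the dilated polygon is 54 − 18/2 + 1 = 46.

46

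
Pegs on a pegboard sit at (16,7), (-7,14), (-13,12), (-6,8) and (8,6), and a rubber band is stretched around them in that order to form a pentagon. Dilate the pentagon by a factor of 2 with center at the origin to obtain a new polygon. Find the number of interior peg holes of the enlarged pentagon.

The shoelace formula gives twice the area as |(16·14 − (-7)·7) + ((-7)·12 − (-13)·14) + ((-13)·8 − (-6)·12) + ((-6)·6 − 8·8) + (8·7 − 16·6)| = 199, so the area is 99.5.
Along each edge there are gcd(|Δx|,|Δy|)+1 lattice points, so counting each shared vertex once the boundary has gcd(23,7) + gcd(6,2) + gcd(7,4) + gcd(14,2) + gcd(8,1) = 1+2+1+2+1 = 7.
Scaling by 2 multiplies the area by 2² = 4 (so the new area is 398) and multiplies the boundary lattice-point count by 2, giving 14.
By Pick's theorem, the interior count of the dilated polygon is 398 − 14/2 + 1 = 392.

392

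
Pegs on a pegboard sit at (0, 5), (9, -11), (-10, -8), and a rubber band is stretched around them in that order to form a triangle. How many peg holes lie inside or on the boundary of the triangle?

141

Using the shoelace formula, 2A = |[0·(-11) − 9·5] + [9·(-8) − (-10)·(-11)] + [(-10)·5 − 0·(-8)]| = 277, so the area is 277/2.
Along each edge there are gcd(|Δx|,|Δy|)+1 lattice points, so counting each shared vertex once the boundary has gcd(9,16) + gcd(19,3) + gcd(10,13) = 1+1+1 = 3.
Pick's theorem gives I = A − B/2 + 1 = 277/2 − 3/2 + 1 = 138, so the closed region contains I + B = 138 + 3 = 141 lattice points.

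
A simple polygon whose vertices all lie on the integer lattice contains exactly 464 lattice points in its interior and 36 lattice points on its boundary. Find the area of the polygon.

481

By Pick's theorem, A = I + B/2 − 1 = 464 + 36/2 − 1 = 481.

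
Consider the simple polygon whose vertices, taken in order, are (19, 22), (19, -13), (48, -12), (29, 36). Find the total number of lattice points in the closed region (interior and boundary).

901

By the shoelace formula, twice the signed area is |(19·(-13) − 19·22) + (19·(-12) − 48·(-13)) + (48·36 − 29·(-12)) + (29·22 − 19·36)| = 1761, so the area is 1761/2.
The number of boundary lattice points is Σ gcd(|Δx|,|Δy|) = gcd(0,35) + gcd(29,1) + gcd(19,48) + gcd(10,14) = 35+1+1+2 = 39.
Pick's theorem gives I = A − B/2 + 1 = 1761/2 − 39/2 + 1 = 862, so the closed region contains I + B = 862 + 39 = 901 lattice points.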